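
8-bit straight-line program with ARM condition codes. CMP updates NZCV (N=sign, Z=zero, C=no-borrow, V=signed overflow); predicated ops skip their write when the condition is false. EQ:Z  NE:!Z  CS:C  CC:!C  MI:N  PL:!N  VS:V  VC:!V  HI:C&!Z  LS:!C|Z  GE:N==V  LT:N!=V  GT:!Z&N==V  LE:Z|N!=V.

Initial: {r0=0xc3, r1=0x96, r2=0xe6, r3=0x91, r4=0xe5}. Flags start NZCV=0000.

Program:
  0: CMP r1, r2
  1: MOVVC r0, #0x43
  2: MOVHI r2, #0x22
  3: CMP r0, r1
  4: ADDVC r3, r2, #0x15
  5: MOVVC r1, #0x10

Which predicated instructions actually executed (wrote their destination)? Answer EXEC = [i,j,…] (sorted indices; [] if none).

EXEC = [1]

[0] flags=1000 → (cmp)
[1] flags=1000 VC?T → r0=0x43
[2] flags=1000 HI?F → skip
[3] flags=1001 → (cmp)
[4] flags=1001 VC?F → skip
[5] flags=1001 VC?F → skip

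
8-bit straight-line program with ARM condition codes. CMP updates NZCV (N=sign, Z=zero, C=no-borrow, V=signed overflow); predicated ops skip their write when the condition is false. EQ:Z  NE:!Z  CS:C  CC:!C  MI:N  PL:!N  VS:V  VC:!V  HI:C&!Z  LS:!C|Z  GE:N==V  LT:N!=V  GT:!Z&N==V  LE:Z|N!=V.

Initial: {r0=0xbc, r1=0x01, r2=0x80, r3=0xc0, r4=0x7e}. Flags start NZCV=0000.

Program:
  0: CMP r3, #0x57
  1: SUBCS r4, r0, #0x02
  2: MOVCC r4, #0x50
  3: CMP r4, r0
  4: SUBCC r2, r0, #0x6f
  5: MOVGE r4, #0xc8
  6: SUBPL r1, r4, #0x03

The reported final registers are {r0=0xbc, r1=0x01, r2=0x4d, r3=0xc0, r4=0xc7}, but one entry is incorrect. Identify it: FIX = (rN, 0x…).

0: ✓ CMP  NZCV=0011
1: ✓ SUBCS  r4←0xba
2: · MOVCC
3: ✓ CMP  NZCV=1000
4: ✓ SUBCC  r2←0x4d
5: · MOVGE
6: · SUBPL

FIX = (r4, 0xba)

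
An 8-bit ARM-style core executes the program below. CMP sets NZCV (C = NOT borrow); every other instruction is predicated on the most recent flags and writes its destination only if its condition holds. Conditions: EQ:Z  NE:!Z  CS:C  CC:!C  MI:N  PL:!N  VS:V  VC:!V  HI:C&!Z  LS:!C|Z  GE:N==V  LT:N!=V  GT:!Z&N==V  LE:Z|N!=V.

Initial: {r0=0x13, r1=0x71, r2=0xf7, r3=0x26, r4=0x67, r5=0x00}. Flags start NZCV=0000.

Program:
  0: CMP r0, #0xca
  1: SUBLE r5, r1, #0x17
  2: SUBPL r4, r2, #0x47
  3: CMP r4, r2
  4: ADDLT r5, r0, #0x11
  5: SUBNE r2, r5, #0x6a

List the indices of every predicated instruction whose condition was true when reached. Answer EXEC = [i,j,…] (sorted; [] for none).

EXEC = [2,4,5]

0: ✓ CMP  NZCV=0000
1: · SUBLE
2: ✓ SUBPL  r4←0xb0
3: ✓ CMP  NZCV=1000
4: ✓ ADDLT  r5←0x24
5: ✓ SUBNE  r2←0xba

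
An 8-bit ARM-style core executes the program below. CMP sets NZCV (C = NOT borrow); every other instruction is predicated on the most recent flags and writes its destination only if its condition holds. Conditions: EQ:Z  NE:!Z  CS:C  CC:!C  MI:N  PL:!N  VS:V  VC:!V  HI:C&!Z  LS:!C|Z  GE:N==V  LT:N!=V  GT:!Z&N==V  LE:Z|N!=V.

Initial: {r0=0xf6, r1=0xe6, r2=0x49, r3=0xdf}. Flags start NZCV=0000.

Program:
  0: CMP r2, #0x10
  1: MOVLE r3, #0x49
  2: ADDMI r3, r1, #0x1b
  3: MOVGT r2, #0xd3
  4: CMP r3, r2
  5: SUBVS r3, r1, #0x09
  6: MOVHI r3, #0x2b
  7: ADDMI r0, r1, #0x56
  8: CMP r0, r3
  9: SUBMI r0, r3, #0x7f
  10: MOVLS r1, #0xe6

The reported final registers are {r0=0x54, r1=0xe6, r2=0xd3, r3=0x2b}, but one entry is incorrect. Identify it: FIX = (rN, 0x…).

FIX = (r0, 0xac)

[0] flags=0010 → (cmp)
[1] flags=0010 LE?F → skip
[2] flags=0010 MI?F → skip
[3] flags=0010 GT?T → r2=0xd3
[4] flags=0010 → (cmp)
[5] flags=0010 VS?F → skip
[6] flags=0010 HI?T → r3=0x2b
[7] flags=0010 MI?F → skip
[8] flags=1010 → (cmp)
[9] flags=1010 MI?T → r0=0xac
[10] flags=1010 LS?F → skip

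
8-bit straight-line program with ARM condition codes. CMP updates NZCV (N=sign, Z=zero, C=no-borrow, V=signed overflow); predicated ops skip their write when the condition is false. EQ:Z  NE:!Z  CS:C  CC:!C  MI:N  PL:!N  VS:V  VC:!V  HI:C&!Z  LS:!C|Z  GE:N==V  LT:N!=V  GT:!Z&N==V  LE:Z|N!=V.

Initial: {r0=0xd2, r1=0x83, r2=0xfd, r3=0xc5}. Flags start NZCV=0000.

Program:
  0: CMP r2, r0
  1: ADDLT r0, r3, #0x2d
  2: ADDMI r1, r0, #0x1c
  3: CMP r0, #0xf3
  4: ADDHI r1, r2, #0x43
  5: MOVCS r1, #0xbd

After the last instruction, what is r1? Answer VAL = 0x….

VAL = 0x83

0: ✓ CMP  NZCV=0010
1: · ADDLT
2: · ADDMI
3: ✓ CMP  NZCV=1000
4: · ADDHI
5: · MOVCS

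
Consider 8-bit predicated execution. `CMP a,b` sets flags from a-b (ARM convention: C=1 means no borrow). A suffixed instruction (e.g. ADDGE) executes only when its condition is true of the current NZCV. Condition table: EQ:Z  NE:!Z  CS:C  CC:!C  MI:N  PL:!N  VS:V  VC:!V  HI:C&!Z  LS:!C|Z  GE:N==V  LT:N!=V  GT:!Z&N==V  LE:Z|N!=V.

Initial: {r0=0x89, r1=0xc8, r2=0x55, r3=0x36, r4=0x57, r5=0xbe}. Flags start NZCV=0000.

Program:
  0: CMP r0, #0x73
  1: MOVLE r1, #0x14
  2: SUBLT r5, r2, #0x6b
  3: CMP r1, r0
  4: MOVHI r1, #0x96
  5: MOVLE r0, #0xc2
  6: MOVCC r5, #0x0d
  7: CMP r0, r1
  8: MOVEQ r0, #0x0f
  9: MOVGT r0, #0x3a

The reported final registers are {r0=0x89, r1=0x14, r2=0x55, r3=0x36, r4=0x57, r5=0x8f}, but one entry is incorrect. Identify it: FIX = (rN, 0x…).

0: ✓ CMP  NZCV=0011
1: ✓ MOVLE  r1←0x14
2: ✓ SUBLT  r5←0xea
3: ✓ CMP  NZCV=1001
4: · MOVHI
5: · MOVLE
6: ✓ MOVCC  r5←0x0d
7: ✓ CMP  NZCV=0011
8: · MOVEQ
9: · MOVGT

FIX = (r5, 0x0d)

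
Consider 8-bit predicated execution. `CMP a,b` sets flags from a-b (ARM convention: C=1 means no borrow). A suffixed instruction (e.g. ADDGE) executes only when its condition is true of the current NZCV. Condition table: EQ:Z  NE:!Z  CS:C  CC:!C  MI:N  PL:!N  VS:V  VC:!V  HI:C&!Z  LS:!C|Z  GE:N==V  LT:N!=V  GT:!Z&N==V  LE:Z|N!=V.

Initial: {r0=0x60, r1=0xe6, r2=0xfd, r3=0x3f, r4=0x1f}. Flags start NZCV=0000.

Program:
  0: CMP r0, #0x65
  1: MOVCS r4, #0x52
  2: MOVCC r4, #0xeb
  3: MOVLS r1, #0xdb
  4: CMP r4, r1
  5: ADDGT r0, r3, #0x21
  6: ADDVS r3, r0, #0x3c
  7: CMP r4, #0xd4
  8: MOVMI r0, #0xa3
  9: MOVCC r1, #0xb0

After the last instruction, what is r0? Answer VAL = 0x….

VAL = 0x60

[0] flags=1000 → (cmp)
[1] flags=1000 CS?F → skip
[2] flags=1000 CC?T → r4=0xeb
[3] flags=1000 LS?T → r1=0xdb
[4] flags=0010 → (cmp)
[5] flags=0010 GT?T → r0=0x60
[6] flags=0010 VS?F → skip
[7] flags=0010 → (cmp)
[8] flags=0010 MI?F → skip
[9] flags=0010 CC?F → skip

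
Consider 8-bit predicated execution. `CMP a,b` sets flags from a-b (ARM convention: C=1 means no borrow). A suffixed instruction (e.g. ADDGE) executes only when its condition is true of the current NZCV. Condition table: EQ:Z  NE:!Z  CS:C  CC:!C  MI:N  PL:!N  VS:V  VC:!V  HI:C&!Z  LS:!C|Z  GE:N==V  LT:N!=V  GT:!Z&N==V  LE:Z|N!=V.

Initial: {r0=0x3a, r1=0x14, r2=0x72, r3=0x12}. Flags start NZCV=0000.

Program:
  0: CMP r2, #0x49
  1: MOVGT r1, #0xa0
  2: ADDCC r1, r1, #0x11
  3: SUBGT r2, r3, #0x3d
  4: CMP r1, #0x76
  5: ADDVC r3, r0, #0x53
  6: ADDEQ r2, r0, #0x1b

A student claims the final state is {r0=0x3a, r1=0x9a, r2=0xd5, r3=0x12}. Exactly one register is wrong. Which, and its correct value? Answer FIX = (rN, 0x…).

FIX = (r1, 0xa0)

0: ✓ CMP  NZCV=0010
1: ✓ MOVGT  r1←0xa0
2: · ADDCC
3: ✓ SUBGT  r2←0xd5
4: ✓ CMP  NZCV=0011
5: · ADDVC
6: · ADDEQ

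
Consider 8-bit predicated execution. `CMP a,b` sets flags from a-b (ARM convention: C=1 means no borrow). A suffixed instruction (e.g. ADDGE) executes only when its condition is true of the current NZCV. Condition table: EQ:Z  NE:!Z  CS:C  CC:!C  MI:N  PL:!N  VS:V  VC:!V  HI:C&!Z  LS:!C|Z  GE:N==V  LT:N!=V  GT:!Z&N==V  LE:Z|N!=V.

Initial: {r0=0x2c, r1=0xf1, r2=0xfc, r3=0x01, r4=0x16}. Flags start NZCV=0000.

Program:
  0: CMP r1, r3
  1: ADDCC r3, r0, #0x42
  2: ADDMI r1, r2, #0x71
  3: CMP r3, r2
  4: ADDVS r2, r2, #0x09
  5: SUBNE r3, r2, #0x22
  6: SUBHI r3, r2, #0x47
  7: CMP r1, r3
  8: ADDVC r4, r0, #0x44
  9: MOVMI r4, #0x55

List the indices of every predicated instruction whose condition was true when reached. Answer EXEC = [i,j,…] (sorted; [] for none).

EXEC = [2,5,9]

0: ✓ CMP  NZCV=1010
1: · ADDCC
2: ✓ ADDMI  r1←0x6d
3: ✓ CMP  NZCV=0000
4: · ADDVS
5: ✓ SUBNE  r3←0xda
6: · SUBHI
7: ✓ CMP  NZCV=1001
8: · ADDVC
9: ✓ MOVMI  r4←0x55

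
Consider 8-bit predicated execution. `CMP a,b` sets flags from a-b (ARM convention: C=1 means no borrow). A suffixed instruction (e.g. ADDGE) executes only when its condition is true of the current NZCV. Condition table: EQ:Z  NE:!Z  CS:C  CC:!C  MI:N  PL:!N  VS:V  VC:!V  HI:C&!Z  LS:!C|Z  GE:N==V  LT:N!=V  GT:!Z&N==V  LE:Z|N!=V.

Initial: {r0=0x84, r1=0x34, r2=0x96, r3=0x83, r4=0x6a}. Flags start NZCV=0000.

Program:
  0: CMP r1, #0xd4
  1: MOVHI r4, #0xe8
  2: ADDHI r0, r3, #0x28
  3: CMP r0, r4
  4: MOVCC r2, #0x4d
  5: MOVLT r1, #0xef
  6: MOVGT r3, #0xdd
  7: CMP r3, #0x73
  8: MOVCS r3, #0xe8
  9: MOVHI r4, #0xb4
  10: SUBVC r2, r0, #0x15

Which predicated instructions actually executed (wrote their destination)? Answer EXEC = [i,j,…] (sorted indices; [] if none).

[0] flags=0000 → (cmp)
[1] flags=0000 HI?F → skip
[2] flags=0000 HI?F → skip
[3] flags=0011 → (cmp)
[4] flags=0011 CC?F → skip
[5] flags=0011 LT?T → r1=0xef
[6] flags=0011 GT?F → skip
[7] flags=0011 → (cmp)
[8] flags=0011 CS?T → r3=0xe8
[9] flags=0011 HI?T → r4=0xb4
[10] flags=0011 VC?F → skip

EXEC = [5,8,9]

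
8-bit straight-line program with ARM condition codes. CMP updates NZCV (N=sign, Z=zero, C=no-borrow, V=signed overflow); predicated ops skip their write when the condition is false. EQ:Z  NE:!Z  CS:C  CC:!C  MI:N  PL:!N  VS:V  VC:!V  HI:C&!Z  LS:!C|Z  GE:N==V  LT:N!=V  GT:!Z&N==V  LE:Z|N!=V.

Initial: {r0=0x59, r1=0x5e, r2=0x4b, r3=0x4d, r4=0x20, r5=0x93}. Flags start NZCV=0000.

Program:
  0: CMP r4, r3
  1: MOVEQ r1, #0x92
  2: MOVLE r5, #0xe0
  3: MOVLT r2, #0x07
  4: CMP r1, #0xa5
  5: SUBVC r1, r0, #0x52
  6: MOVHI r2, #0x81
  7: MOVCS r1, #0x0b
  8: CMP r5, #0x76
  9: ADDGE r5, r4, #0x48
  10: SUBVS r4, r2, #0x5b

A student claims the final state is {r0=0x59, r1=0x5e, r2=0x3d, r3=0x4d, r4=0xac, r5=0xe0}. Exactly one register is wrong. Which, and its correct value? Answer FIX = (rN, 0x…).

0: ✓ CMP  NZCV=1000
1: · MOVEQ
2: ✓ MOVLE  r5←0xe0
3: ✓ MOVLT  r2←0x07
4: ✓ CMP  NZCV=1001
5: · SUBVC
6: · MOVHI
7: · MOVCS
8: ✓ CMP  NZCV=0011
9: · ADDGE
10: ✓ SUBVS  r4←0xac

FIX = (r2, 0x07)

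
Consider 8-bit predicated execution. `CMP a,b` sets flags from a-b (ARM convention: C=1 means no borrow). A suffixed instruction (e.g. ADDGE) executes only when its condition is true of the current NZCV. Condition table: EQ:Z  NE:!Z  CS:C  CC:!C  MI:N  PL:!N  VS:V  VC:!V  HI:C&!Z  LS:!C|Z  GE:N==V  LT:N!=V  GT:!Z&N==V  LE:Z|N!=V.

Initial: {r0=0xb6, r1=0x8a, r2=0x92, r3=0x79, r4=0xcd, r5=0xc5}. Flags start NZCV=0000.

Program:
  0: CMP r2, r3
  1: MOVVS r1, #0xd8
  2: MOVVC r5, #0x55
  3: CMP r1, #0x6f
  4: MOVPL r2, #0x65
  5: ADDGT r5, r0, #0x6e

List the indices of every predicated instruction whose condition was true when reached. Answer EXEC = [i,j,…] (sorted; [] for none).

0: ✓ CMP  NZCV=0011
1: ✓ MOVVS  r1←0xd8
2: · MOVVC
3: ✓ CMP  NZCV=0011
4: ✓ MOVPL  r2←0x65
5: · ADDGT

EXEC = [1,4]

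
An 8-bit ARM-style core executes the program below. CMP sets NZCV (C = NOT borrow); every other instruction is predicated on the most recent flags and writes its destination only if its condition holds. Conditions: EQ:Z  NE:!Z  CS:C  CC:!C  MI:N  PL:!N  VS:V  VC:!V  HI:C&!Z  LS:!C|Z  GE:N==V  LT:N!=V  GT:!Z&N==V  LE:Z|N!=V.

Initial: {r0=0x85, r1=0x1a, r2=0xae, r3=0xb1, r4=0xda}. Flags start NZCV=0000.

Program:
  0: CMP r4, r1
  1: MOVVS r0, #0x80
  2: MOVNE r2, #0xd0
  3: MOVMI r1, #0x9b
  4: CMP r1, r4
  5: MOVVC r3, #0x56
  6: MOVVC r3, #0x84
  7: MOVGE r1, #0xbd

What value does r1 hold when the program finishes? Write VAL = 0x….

VAL = 0x9b

0: ✓ CMP  NZCV=1010
1: · MOVVS
2: ✓ MOVNE  r2←0xd0
3: ✓ MOVMI  r1←0x9b
4: ✓ CMP  NZCV=1000
5: ✓ MOVVC  r3←0x56
6: ✓ MOVVC  r3←0x84
7: · MOVGE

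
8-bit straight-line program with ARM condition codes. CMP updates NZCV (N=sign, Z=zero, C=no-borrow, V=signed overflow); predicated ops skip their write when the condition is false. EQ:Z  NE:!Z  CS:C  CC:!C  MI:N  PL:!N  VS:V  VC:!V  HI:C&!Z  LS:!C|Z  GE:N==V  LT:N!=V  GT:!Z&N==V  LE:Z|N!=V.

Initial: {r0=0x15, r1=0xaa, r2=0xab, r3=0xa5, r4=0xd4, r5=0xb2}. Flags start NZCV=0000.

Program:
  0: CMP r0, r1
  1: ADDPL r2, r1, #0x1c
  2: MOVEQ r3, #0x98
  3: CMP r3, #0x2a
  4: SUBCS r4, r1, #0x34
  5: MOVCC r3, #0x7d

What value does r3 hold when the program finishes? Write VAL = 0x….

VAL = 0xa5

0: ✓ CMP  NZCV=0000
1: ✓ ADDPL  r2←0xc6
2: · MOVEQ
3: ✓ CMP  NZCV=0011
4: ✓ SUBCS  r4←0x76
5: · MOVCC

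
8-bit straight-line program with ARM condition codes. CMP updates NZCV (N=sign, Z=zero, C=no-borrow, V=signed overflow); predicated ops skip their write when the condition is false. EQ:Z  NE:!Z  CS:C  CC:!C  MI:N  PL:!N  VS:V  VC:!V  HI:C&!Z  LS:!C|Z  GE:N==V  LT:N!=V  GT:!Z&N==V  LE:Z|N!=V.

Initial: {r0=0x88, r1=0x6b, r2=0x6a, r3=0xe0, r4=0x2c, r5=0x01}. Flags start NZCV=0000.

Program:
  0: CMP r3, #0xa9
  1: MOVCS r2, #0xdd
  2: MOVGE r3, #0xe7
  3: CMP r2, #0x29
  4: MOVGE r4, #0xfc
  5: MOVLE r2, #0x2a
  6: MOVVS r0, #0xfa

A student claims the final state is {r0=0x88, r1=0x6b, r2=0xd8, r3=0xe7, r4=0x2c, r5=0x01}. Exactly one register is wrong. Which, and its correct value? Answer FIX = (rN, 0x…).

0: ✓ CMP  NZCV=0010
1: ✓ MOVCS  r2←0xdd
2: ✓ MOVGE  r3←0xe7
3: ✓ CMP  NZCV=1010
4: · MOVGE
5: ✓ MOVLE  r2←0x2a
6: · MOVVS

FIX = (r2, 0x2a)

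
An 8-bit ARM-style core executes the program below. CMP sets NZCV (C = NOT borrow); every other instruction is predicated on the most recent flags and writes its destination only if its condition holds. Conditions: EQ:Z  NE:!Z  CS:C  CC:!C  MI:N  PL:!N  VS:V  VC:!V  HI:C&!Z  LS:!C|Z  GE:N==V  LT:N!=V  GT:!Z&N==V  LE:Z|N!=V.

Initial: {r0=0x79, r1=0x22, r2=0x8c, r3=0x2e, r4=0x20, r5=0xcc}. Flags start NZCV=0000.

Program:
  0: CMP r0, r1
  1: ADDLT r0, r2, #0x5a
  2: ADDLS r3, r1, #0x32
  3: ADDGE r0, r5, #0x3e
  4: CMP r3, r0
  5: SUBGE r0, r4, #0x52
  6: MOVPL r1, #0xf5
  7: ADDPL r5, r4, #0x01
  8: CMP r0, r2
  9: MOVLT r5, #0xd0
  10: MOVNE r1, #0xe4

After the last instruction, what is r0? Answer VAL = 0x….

[0] flags=0010 → (cmp)
[1] flags=0010 LT?F → skip
[2] flags=0010 LS?F → skip
[3] flags=0010 GE?T → r0=0x0a
[4] flags=0010 → (cmp)
[5] flags=0010 GE?T → r0=0xce
[6] flags=0010 PL?T → r1=0xf5
[7] flags=0010 PL?T → r5=0x21
[8] flags=0010 → (cmp)
[9] flags=0010 LT?F → skip
[10] flags=0010 NE?T → r1=0xe4

VAL = 0xce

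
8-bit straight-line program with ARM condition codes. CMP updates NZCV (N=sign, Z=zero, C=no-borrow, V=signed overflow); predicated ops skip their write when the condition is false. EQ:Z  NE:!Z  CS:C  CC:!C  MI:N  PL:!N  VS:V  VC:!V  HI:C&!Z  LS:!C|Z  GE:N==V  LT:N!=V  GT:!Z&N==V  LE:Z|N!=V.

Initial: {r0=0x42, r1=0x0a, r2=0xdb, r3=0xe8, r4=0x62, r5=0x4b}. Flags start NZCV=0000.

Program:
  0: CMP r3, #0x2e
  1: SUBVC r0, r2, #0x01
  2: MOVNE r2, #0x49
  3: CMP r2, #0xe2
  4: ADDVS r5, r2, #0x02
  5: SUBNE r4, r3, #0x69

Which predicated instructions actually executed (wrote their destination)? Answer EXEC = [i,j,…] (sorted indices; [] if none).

EXEC = [1,2,5]

0: ✓ CMP  NZCV=1010
1: ✓ SUBVC  r0←0xda
2: ✓ MOVNE  r2←0x49
3: ✓ CMP  NZCV=0000
4: · ADDVS
5: ✓ SUBNE  r4←0x7f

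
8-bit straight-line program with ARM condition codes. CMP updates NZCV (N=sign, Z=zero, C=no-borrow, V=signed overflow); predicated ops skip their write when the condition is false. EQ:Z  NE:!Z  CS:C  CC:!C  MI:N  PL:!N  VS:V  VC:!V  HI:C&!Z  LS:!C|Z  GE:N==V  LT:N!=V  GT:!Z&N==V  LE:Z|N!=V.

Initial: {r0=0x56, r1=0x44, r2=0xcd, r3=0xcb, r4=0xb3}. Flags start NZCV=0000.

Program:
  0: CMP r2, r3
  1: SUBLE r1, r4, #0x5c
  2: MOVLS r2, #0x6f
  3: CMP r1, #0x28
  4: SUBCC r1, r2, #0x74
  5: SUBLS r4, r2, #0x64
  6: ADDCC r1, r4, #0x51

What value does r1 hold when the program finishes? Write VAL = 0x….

VAL = 0x44

0: ✓ CMP  NZCV=0010
1: · SUBLE
2: · MOVLS
3: ✓ CMP  NZCV=0010
4: · SUBCC
5: · SUBLS
6: · ADDCC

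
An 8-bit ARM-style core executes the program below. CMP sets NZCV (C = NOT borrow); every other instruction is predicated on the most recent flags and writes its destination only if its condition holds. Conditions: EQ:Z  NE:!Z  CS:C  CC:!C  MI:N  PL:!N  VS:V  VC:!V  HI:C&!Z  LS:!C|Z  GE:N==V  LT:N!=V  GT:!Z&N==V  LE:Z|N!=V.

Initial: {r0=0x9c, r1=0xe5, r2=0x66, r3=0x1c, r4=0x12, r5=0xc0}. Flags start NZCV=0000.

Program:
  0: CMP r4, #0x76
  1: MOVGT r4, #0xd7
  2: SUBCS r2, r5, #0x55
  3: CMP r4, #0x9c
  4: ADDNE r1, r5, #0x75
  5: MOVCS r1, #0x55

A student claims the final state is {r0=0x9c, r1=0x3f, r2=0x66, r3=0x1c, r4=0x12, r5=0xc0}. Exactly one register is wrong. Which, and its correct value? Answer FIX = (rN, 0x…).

FIX = (r1, 0x35)

0: ✓ CMP  NZCV=1000
1: · MOVGT
2: · SUBCS
3: ✓ CMP  NZCV=0000
4: ✓ ADDNE  r1←0x35
5: · MOVCS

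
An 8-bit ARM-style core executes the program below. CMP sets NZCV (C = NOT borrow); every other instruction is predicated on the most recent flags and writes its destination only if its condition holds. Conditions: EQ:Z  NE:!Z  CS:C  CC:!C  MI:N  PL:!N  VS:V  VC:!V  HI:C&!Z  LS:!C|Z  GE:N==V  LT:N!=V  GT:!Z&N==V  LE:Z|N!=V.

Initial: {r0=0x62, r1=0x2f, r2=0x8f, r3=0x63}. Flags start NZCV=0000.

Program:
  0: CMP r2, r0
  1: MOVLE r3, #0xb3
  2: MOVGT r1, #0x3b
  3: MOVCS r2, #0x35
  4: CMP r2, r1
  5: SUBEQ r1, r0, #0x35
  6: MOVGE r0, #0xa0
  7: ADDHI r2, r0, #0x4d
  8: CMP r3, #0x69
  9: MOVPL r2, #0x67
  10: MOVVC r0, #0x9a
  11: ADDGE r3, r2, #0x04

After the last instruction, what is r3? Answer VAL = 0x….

[0] flags=0011 → (cmp)
[1] flags=0011 LE?T → r3=0xb3
[2] flags=0011 GT?F → skip
[3] flags=0011 CS?T → r2=0x35
[4] flags=0010 → (cmp)
[5] flags=0010 EQ?F → skip
[6] flags=0010 GE?T → r0=0xa0
[7] flags=0010 HI?T → r2=0xed
[8] flags=0011 → (cmp)
[9] flags=0011 PL?T → r2=0x67
[10] flags=0011 VC?F → skip
[11] flags=0011 GE?F → skip

VAL = 0xb3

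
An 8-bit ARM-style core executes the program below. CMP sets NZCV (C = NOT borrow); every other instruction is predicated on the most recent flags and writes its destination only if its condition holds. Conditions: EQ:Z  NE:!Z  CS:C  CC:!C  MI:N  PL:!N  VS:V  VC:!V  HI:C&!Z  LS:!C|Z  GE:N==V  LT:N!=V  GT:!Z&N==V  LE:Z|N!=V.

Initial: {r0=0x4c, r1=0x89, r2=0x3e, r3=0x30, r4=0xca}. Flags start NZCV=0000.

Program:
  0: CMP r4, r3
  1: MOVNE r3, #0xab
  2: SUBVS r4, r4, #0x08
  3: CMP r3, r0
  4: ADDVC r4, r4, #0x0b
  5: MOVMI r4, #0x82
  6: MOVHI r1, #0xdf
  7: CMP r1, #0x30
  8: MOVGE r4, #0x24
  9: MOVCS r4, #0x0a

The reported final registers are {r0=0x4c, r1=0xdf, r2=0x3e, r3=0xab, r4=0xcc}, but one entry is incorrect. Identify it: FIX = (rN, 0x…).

FIX = (r4, 0x0a)

0: ✓ CMP  NZCV=1010
1: ✓ MOVNE  r3←0xab
2: · SUBVS
3: ✓ CMP  NZCV=0011
4: · ADDVC
5: · MOVMI
6: ✓ MOVHI  r1←0xdf
7: ✓ CMP  NZCV=1010
8: · MOVGE
9: ✓ MOVCS  r4←0x0a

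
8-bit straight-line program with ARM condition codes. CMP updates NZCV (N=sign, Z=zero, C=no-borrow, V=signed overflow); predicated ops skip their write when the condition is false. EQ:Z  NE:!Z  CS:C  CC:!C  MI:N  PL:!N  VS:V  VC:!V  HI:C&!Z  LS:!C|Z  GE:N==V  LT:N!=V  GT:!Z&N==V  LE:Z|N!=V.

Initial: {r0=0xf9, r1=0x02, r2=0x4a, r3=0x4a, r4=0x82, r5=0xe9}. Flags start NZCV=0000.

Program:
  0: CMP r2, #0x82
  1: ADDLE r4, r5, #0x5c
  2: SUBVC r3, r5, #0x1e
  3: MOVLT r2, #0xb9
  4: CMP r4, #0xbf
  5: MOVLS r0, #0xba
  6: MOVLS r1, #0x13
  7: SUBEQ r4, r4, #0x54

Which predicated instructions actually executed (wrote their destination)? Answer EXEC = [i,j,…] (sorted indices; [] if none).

0: ✓ CMP  NZCV=1001
1: · ADDLE
2: · SUBVC
3: · MOVLT
4: ✓ CMP  NZCV=1000
5: ✓ MOVLS  r0←0xba
6: ✓ MOVLS  r1←0x13
7: · SUBEQ

EXEC = [5,6]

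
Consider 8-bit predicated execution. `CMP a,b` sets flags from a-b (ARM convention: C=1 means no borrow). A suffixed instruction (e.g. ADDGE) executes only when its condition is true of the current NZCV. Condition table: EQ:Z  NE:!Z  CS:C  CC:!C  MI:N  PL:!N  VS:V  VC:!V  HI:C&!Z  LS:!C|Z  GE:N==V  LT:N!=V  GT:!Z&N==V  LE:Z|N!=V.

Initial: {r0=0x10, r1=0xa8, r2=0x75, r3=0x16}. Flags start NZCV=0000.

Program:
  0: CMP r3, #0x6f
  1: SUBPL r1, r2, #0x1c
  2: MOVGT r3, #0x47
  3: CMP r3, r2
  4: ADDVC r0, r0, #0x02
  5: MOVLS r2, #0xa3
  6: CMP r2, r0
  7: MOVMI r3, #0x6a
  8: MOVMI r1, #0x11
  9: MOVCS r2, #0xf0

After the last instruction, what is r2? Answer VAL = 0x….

[0] flags=1000 → (cmp)
[1] flags=1000 PL?F → skip
[2] flags=1000 GT?F → skip
[3] flags=1000 → (cmp)
[4] flags=1000 VC?T → r0=0x12
[5] flags=1000 LS?T → r2=0xa3
[6] flags=1010 → (cmp)
[7] flags=1010 MI?T → r3=0x6a
[8] flags=1010 MI?T → r1=0x11
[9] flags=1010 CS?T → r2=0xf0

VAL = 0xf0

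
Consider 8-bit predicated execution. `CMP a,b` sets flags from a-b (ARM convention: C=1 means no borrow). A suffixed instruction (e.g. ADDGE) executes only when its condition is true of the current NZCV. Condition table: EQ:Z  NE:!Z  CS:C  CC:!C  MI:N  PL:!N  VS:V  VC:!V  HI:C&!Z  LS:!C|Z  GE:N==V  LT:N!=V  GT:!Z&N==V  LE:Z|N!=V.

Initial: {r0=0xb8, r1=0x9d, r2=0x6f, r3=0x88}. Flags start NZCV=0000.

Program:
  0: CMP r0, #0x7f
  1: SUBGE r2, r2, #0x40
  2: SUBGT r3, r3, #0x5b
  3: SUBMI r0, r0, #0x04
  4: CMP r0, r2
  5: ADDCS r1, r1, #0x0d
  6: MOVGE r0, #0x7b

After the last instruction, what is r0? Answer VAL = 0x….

[0] flags=0011 → (cmp)
[1] flags=0011 GE?F → skip
[2] flags=0011 GT?F → skip
[3] flags=0011 MI?F → skip
[4] flags=0011 → (cmp)
[5] flags=0011 CS?T → r1=0xaa
[6] flags=0011 GE?F → skip

VAL = 0xb8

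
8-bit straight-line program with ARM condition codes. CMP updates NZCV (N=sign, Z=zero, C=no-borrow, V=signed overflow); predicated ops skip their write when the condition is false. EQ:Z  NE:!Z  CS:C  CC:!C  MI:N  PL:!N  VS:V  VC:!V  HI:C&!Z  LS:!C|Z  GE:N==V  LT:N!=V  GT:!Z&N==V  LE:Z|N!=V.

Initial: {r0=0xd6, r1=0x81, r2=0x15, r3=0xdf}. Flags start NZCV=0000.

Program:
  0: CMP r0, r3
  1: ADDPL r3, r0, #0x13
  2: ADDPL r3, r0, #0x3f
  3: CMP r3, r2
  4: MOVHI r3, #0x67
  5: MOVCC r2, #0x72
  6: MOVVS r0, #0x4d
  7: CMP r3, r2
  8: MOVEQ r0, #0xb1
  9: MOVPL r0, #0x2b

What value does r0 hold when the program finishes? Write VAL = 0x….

[0] flags=1000 → (cmp)
[1] flags=1000 PL?F → skip
[2] flags=1000 PL?F → skip
[3] flags=1010 → (cmp)
[4] flags=1010 HI?T → r3=0x67
[5] flags=1010 CC?F → skip
[6] flags=1010 VS?F → skip
[7] flags=0010 → (cmp)
[8] flags=0010 EQ?F → skip
[9] flags=0010 PL?T → r0=0x2b

VAL = 0x2b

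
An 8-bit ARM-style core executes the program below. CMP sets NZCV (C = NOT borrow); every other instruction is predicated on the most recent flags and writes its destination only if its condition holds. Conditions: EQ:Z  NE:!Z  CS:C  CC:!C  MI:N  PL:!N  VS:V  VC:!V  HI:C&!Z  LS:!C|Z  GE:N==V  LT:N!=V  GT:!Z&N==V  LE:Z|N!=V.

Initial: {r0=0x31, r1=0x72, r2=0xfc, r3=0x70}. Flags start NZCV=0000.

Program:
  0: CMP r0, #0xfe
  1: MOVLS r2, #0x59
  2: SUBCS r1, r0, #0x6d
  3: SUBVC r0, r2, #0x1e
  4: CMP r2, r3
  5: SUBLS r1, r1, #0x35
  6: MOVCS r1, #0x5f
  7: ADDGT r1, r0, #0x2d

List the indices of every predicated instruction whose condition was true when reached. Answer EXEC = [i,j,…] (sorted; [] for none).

[0] flags=0000 → (cmp)
[1] flags=0000 LS?T → r2=0x59
[2] flags=0000 CS?F → skip
[3] flags=0000 VC?T → r0=0x3b
[4] flags=1000 → (cmp)
[5] flags=1000 LS?T → r1=0x3d
[6] flags=1000 CS?F → skip
[7] flags=1000 GT?F → skip

EXEC = [1,3,5]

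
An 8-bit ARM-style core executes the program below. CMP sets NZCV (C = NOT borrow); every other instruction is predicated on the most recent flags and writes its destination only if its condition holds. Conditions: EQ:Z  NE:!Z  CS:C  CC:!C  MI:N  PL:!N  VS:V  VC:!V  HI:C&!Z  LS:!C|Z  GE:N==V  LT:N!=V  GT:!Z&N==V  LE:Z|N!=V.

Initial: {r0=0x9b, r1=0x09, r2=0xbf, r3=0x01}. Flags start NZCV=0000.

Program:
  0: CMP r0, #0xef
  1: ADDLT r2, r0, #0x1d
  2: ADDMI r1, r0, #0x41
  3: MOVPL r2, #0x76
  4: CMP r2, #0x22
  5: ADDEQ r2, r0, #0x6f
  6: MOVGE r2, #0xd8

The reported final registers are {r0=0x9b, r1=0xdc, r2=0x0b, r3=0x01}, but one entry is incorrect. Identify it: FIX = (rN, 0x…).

0: ✓ CMP  NZCV=1000
1: ✓ ADDLT  r2←0xb8
2: ✓ ADDMI  r1←0xdc
3: · MOVPL
4: ✓ CMP  NZCV=1010
5: · ADDEQ
6: · MOVGE

FIX = (r2, 0xb8)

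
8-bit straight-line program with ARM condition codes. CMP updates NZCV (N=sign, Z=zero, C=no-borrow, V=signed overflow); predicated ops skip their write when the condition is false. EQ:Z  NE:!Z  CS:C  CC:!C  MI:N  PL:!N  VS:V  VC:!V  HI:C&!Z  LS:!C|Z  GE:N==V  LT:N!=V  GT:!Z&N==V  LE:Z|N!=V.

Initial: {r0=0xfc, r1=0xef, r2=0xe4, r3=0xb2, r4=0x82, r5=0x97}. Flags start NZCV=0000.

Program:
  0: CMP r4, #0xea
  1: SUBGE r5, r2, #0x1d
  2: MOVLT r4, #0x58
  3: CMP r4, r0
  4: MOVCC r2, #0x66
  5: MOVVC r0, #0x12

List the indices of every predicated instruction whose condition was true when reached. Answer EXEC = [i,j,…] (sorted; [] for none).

0: ✓ CMP  NZCV=1000
1: · SUBGE
2: ✓ MOVLT  r4←0x58
3: ✓ CMP  NZCV=0000
4: ✓ MOVCC  r2←0x66
5: ✓ MOVVC  r0←0x12

EXEC = [2,4,5]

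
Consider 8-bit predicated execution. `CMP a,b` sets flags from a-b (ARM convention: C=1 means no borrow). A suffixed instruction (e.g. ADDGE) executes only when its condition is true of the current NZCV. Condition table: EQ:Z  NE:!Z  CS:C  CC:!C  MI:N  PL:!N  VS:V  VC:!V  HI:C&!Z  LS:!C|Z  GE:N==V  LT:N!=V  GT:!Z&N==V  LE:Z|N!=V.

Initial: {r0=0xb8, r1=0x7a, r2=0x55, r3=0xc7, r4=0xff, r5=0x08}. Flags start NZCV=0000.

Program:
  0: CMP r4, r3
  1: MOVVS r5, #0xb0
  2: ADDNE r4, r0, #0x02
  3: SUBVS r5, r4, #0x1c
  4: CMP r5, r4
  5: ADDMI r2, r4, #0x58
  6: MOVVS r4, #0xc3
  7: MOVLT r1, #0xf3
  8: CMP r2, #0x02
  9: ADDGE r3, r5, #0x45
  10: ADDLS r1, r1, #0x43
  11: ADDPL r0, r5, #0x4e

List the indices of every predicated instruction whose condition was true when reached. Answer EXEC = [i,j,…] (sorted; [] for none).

EXEC = [2,9,11]

0: ✓ CMP  NZCV=0010
1: · MOVVS
2: ✓ ADDNE  r4←0xba
3: · SUBVS
4: ✓ CMP  NZCV=0000
5: · ADDMI
6: · MOVVS
7: · MOVLT
8: ✓ CMP  NZCV=0010
9: ✓ ADDGE  r3←0x4d
10: · ADDLS
11: ✓ ADDPL  r0←0x56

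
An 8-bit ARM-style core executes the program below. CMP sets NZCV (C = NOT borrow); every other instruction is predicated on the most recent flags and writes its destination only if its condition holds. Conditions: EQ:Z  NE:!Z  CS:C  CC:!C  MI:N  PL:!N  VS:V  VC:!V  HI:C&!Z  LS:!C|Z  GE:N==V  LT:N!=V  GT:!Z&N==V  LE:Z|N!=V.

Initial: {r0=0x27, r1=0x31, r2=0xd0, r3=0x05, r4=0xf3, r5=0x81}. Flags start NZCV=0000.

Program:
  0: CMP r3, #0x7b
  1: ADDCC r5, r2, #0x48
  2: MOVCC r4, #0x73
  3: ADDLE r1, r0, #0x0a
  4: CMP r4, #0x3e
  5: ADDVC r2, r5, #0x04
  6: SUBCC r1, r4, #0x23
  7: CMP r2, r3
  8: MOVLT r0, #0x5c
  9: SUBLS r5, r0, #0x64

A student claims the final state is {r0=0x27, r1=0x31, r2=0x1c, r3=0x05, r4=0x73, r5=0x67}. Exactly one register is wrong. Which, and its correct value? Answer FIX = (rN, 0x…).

[0] flags=1000 → (cmp)
[1] flags=1000 CC?T → r5=0x18
[2] flags=1000 CC?T → r4=0x73
[3] flags=1000 LE?T → r1=0x31
[4] flags=0010 → (cmp)
[5] flags=0010 VC?T → r2=0x1c
[6] flags=0010 CC?F → skip
[7] flags=0010 → (cmp)
[8] flags=0010 LT?F → skip
[9] flags=0010 LS?F → skip

FIX = (r5, 0x18)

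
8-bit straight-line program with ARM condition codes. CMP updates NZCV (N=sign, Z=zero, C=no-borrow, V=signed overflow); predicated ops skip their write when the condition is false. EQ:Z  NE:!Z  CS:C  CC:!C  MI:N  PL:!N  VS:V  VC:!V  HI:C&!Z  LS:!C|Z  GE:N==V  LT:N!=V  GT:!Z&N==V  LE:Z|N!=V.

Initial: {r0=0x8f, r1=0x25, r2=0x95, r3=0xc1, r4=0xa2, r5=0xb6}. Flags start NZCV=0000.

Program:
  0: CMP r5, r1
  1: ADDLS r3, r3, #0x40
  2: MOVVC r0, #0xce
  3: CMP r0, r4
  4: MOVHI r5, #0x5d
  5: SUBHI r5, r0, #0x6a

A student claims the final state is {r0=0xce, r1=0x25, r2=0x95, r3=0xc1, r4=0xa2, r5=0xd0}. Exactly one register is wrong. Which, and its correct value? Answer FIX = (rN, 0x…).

FIX = (r5, 0x64)

[0] flags=1010 → (cmp)
[1] flags=1010 LS?F → skip
[2] flags=1010 VC?T → r0=0xce
[3] flags=0010 → (cmp)
[4] flags=0010 HI?T → r5=0x5d
[5] flags=0010 HI?T → r5=0x64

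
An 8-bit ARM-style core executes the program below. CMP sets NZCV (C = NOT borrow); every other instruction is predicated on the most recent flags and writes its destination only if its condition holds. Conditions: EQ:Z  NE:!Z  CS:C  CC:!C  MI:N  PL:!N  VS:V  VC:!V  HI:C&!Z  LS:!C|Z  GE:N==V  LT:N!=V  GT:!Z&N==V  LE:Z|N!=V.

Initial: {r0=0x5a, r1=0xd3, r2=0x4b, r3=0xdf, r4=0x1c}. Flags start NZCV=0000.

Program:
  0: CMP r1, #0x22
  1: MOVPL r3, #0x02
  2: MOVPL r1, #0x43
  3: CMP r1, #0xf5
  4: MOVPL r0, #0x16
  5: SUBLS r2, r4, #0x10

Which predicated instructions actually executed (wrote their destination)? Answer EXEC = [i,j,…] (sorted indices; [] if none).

[0] flags=1010 → (cmp)
[1] flags=1010 PL?F → skip
[2] flags=1010 PL?F → skip
[3] flags=1000 → (cmp)
[4] flags=1000 PL?F → skip
[5] flags=1000 LS?T → r2=0x0c

EXEC = [5]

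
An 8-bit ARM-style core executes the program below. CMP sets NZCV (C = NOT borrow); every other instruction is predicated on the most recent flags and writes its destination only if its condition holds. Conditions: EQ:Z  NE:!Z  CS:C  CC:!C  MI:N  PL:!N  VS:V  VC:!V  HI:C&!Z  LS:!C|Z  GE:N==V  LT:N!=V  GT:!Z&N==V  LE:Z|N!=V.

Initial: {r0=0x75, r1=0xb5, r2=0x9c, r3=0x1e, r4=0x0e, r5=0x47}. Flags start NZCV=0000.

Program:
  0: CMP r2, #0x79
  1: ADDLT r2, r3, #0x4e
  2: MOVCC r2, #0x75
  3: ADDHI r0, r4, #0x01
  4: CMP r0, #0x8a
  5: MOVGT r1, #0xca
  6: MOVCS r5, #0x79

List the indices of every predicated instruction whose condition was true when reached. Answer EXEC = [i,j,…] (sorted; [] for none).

0: ✓ CMP  NZCV=0011
1: ✓ ADDLT  r2←0x6c
2: · MOVCC
3: ✓ ADDHI  r0←0x0f
4: ✓ CMP  NZCV=1001
5: ✓ MOVGT  r1←0xca
6: · MOVCS

EXEC = [1,3,5]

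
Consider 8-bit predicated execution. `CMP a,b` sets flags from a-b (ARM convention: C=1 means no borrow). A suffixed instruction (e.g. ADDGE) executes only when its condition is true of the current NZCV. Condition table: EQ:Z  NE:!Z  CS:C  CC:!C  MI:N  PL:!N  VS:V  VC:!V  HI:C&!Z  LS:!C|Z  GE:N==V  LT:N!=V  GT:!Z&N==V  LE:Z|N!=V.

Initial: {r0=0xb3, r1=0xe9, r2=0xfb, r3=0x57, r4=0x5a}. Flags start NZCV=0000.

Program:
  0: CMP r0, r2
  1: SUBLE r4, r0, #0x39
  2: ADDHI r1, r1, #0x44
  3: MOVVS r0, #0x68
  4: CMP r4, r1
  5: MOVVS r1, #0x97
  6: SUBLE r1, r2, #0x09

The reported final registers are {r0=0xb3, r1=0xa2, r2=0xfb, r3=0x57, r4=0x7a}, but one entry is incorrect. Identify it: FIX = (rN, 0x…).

FIX = (r1, 0x97)

[0] flags=1000 → (cmp)
[1] flags=1000 LE?T → r4=0x7a
[2] flags=1000 HI?F → skip
[3] flags=1000 VS?F → skip
[4] flags=1001 → (cmp)
[5] flags=1001 VS?T → r1=0x97
[6] flags=1001 LE?F → skip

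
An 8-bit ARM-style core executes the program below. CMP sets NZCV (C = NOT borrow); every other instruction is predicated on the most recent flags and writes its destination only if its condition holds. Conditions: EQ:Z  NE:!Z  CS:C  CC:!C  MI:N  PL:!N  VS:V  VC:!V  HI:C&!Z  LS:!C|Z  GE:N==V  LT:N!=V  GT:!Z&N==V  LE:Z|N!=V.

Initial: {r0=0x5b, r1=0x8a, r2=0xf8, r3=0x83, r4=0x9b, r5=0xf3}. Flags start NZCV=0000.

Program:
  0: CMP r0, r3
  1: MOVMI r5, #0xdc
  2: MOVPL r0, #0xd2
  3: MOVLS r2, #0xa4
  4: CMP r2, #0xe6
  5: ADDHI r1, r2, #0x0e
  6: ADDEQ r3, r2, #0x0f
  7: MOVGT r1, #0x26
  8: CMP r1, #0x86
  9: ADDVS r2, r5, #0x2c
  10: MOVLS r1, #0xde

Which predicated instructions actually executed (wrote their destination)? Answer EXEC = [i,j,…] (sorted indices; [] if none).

[0] flags=1001 → (cmp)
[1] flags=1001 MI?T → r5=0xdc
[2] flags=1001 PL?F → skip
[3] flags=1001 LS?T → r2=0xa4
[4] flags=1000 → (cmp)
[5] flags=1000 HI?F → skip
[6] flags=1000 EQ?F → skip
[7] flags=1000 GT?F → skip
[8] flags=0010 → (cmp)
[9] flags=0010 VS?F → skip
[10] flags=0010 LS?F → skip

EXEC = [1,3]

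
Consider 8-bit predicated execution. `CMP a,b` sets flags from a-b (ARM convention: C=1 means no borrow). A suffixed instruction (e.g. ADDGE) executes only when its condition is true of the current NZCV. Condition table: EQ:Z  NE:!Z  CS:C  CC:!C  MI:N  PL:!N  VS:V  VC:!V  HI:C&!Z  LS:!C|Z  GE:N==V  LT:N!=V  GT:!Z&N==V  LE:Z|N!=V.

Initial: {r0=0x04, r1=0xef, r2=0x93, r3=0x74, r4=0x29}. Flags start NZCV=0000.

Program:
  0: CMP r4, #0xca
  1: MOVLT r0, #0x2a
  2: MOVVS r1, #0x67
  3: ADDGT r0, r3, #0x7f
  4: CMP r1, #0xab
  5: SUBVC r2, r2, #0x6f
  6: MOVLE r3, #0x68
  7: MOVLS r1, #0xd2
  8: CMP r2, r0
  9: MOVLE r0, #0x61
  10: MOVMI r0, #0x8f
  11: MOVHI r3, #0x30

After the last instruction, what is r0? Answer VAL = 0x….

0: ✓ CMP  NZCV=0000
1: · MOVLT
2: · MOVVS
3: ✓ ADDGT  r0←0xf3
4: ✓ CMP  NZCV=0010
5: ✓ SUBVC  r2←0x24
6: · MOVLE
7: · MOVLS
8: ✓ CMP  NZCV=0000
9: · MOVLE
10: · MOVMI
11: · MOVHI

VAL = 0xf3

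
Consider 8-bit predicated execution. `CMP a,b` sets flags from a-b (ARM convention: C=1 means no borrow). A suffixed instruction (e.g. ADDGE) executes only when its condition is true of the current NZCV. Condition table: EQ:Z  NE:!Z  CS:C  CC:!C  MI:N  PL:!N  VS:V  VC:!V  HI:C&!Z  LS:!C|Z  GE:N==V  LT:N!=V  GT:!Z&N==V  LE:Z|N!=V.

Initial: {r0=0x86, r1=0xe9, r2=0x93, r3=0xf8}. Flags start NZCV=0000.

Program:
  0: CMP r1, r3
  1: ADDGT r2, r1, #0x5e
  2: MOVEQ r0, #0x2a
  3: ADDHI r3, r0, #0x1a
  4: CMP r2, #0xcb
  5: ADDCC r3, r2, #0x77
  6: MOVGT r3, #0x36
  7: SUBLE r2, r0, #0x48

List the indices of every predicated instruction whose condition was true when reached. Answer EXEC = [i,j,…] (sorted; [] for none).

0: ✓ CMP  NZCV=1000
1: · ADDGT
2: · MOVEQ
3: · ADDHI
4: ✓ CMP  NZCV=1000
5: ✓ ADDCC  r3←0x0a
6: · MOVGT
7: ✓ SUBLE  r2←0x3e

EXEC = [5,7]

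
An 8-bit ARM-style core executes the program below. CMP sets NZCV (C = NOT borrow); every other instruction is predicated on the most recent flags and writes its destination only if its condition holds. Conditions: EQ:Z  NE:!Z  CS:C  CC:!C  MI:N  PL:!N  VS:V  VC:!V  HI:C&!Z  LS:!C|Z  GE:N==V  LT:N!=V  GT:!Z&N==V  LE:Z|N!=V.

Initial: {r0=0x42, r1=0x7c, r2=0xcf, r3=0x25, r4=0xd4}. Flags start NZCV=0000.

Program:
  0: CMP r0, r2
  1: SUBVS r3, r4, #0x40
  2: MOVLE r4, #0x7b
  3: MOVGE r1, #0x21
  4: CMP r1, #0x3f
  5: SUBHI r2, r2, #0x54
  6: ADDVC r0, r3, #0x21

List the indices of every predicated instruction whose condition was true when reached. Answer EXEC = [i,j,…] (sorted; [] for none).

EXEC = [3,6]

[0] flags=0000 → (cmp)
[1] flags=0000 VS?F → skip
[2] flags=0000 LE?F → skip
[3] flags=0000 GE?T → r1=0x21
[4] flags=1000 → (cmp)
[5] flags=1000 HI?F → skip
[6] flags=1000 VC?T → r0=0x46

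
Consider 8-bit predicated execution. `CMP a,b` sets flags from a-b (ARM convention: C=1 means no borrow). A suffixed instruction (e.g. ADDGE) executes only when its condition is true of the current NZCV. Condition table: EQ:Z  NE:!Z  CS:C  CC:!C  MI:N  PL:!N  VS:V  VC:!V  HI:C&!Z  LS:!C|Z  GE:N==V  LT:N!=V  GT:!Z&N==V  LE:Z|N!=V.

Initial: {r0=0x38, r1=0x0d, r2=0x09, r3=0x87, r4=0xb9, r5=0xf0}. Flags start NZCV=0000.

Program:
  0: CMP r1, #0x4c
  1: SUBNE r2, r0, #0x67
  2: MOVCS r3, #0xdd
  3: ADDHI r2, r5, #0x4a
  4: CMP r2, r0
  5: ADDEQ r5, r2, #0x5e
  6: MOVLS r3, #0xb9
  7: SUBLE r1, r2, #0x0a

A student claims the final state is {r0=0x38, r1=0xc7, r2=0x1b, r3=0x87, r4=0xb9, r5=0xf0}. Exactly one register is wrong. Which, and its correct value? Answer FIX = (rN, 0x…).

[0] flags=1000 → (cmp)
[1] flags=1000 NE?T → r2=0xd1
[2] flags=1000 CS?F → skip
[3] flags=1000 HI?F → skip
[4] flags=1010 → (cmp)
[5] flags=1010 EQ?F → skip
[6] flags=1010 LS?F → skip
[7] flags=1010 LE?T → r1=0xc7

FIX = (r2, 0xd1)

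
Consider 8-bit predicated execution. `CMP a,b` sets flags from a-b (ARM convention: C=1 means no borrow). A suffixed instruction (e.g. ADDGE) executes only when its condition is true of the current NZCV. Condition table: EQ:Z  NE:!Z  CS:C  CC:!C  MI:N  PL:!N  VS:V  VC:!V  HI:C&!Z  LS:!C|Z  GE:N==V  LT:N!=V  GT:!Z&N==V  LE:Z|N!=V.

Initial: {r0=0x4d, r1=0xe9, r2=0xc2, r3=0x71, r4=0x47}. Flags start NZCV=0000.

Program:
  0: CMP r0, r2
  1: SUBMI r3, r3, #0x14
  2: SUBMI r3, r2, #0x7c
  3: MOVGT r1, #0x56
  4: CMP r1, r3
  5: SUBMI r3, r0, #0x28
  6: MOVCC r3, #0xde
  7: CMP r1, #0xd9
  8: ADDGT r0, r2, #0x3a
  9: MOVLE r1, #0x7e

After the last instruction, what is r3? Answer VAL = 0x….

0: ✓ CMP  NZCV=1001
1: ✓ SUBMI  r3←0x5d
2: ✓ SUBMI  r3←0x46
3: ✓ MOVGT  r1←0x56
4: ✓ CMP  NZCV=0010
5: · SUBMI
6: · MOVCC
7: ✓ CMP  NZCV=0000
8: ✓ ADDGT  r0←0xfc
9: · MOVLE

VAL = 0x46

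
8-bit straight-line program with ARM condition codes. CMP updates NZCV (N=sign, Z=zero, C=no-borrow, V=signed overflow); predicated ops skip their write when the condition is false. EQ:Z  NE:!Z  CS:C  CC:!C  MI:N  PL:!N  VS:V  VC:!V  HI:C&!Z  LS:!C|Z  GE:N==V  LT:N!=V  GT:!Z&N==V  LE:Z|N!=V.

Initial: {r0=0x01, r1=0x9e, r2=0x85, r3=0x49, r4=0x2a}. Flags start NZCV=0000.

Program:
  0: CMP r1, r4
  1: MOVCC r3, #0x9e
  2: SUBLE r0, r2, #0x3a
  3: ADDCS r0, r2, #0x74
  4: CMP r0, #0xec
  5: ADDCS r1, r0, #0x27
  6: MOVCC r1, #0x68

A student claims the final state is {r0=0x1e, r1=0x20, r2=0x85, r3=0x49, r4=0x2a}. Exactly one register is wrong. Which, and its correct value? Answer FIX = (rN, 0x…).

0: ✓ CMP  NZCV=0011
1: · MOVCC
2: ✓ SUBLE  r0←0x4b
3: ✓ ADDCS  r0←0xf9
4: ✓ CMP  NZCV=0010
5: ✓ ADDCS  r1←0x20
6: · MOVCC

FIX = (r0, 0xf9)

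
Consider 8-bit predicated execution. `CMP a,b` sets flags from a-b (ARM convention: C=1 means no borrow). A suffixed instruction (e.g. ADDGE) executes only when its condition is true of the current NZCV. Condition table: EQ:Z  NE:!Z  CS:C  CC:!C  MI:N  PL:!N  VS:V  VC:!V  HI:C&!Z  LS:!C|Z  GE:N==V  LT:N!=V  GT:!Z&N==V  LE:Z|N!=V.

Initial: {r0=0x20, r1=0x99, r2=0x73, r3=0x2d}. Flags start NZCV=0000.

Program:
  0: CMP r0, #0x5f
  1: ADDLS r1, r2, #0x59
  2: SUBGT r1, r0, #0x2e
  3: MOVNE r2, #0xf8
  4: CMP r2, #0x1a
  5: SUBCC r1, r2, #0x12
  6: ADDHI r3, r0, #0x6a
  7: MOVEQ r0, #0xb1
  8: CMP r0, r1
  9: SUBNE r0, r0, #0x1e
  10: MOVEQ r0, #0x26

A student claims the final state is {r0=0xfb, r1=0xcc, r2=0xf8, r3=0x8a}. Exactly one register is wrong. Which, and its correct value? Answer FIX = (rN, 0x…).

[0] flags=1000 → (cmp)
[1] flags=1000 LS?T → r1=0xcc
[2] flags=1000 GT?F → skip
[3] flags=1000 NE?T → r2=0xf8
[4] flags=1010 → (cmp)
[5] flags=1010 CC?F → skip
[6] flags=1010 HI?T → r3=0x8a
[7] flags=1010 EQ?F → skip
[8] flags=0000 → (cmp)
[9] flags=0000 NE?T → r0=0x02
[10] flags=0000 EQ?F → skip

FIX = (r0, 0x02)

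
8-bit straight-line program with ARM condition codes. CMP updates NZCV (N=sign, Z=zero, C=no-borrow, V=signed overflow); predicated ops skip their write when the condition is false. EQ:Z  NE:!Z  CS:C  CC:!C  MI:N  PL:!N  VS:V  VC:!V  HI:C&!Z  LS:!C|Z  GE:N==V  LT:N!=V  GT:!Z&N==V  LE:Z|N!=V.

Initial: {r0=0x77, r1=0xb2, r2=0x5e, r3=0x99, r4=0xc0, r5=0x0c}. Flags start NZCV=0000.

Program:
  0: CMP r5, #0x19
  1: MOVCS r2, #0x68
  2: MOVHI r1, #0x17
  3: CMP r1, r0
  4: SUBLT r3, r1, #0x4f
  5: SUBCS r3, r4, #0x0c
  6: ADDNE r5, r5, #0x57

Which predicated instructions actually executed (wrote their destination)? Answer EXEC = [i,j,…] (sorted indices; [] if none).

0: ✓ CMP  NZCV=1000
1: · MOVCS
2: · MOVHI
3: ✓ CMP  NZCV=0011
4: ✓ SUBLT  r3←0x63
5: ✓ SUBCS  r3←0xb4
6: ✓ ADDNE  r5←0x63

EXEC = [4,5,6]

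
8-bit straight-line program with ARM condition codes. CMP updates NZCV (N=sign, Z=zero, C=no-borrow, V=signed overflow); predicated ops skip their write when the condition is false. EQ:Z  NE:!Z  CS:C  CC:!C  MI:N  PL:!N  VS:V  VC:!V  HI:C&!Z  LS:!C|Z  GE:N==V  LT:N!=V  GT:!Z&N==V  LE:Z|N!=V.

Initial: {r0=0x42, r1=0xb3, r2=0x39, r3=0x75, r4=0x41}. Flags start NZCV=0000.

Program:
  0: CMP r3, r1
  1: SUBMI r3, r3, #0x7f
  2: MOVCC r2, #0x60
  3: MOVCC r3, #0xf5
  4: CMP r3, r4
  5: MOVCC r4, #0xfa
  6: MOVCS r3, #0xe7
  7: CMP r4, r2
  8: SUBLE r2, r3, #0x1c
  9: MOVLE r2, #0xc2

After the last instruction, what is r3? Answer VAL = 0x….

VAL = 0xe7

[0] flags=1001 → (cmp)
[1] flags=1001 MI?T → r3=0xf6
[2] flags=1001 CC?T → r2=0x60
[3] flags=1001 CC?T → r3=0xf5
[4] flags=1010 → (cmp)
[5] flags=1010 CC?F → skip
[6] flags=1010 CS?T → r3=0xe7
[7] flags=1000 → (cmp)
[8] flags=1000 LE?T → r2=0xcb
[9] flags=1000 LE?T → r2=0xc2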